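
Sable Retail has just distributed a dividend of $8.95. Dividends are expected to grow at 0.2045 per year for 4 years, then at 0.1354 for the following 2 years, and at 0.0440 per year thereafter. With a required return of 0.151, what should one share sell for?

$163.10

Three-stage DDM. Project D₁…D_6; terminal Gordon value at t=6 with g = 0.044; discount at r = 0.151.
D_1 = 10.7803
D_2 = 12.9848
D_3 = 15.6402
D_4 = 18.8387
D_5 = 21.3894
D_6 = 24.2856
TV_6 = 25.3541/(0.151−0.044) = 236.9544
P₀ = Σ Dₜ/(1+r)ᵗ + TV_6/(1+r)^6 = 163.1000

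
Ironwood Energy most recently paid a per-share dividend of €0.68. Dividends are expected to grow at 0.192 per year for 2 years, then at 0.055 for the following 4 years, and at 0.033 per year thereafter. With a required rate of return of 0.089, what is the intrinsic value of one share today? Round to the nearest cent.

Three-stage DDM. Project D₁…D_6; terminal Gordon value at t=6 with g = 0.033; discount at r = 0.089.
D_1 = 0.8106
D_2 = 0.9662
D_3 = 1.0193
D_4 = 1.0754
D_5 = 1.1345
D_6 = 1.1969
TV_6 = 1.2364/(0.089−0.033) = 22.0792
P₀ = Σ Dₜ/(1+r)ᵗ + TV_6/(1+r)^6 = 17.8092

€17.81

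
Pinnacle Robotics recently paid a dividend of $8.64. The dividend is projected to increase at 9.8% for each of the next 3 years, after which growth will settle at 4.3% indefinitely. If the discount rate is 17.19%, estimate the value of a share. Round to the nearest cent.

Two-stage DDM. Project D₁…D_3 at 0.098, terminal growth 0.043, discount at r = 0.1719.
D_1 = 9.4867
D_2 = 10.4164
D_3 = 11.4372
Terminal value at t=3: TV = D_4/(r−g) = 11.9290/(0.1719−0.043) = 92.5448
P₀ = 9.4867/(1+0.1719)^1 + 10.4164/(1+0.1719)^2 + 11.4372/(1+0.1719)^3 + 92.5448/(1+0.1719)^3 = 80.2879

$80.29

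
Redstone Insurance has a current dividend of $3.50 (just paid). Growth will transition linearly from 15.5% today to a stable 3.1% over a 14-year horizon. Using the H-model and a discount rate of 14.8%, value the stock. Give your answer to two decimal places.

H-model: P₀ = D₀[(1+g_L) + H(g_S−g_L)]/(r−g_L), with H = 14/2 = 7.
P₀ = 3.50 × [(1+0.031) + 7×(0.155−0.031)] / (0.148−0.031)
   = 3.50 × 1.8990 / 0.117 = 56.8077

$56.81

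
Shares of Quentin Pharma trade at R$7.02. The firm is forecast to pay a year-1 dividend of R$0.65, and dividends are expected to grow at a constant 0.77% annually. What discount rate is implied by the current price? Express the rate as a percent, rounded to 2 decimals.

Rearranging the constant-growth DDM: r = D₁/P₀ + g.
r = 0.6500 / 7.02 + 0.0077 = 0.09259 + 0.0077 = 0.10029

10.03%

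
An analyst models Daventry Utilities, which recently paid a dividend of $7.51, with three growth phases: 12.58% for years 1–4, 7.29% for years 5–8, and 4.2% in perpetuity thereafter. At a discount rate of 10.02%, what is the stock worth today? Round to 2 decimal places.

Three-stage DDM. Project D₁…D_8; terminal Gordon value at t=8 with g = 0.042; discount at r = 0.1002.
D_1 = 8.4548
D_2 = 9.5184
D_3 = 10.7158
D_4 = 12.0638
D_5 = 12.9433
D_6 = 13.8868
D_7 = 14.8992
D_8 = 15.9853
TV_8 = 16.6567/(0.1002−0.042) = 286.1980
P₀ = Σ Dₜ/(1+r)ᵗ + TV_8/(1+r)^8 = 196.0901

$196.09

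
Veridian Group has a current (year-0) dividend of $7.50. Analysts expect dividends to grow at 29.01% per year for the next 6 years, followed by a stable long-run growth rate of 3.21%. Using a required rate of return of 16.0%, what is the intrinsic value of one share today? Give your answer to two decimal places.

Two-stage DDM. Project D₁…D_6 at 0.2901, terminal growth 0.0321, discount at r = 0.16.
D_1 = 9.6758
D_2 = 12.4827
D_3 = 16.1039
D_4 = 20.7757
D_5 = 26.8027
D_6 = 34.5781
Terminal value at t=6: TV = D_7/(r−g) = 35.6881/(0.16−0.0321) = 279.0312
P₀ = 9.6758/(1+0.16)^1 + 12.4827/(1+0.16)^2 + 16.1039/(1+0.16)^3 + 20.7757/(1+0.16)^4 + 26.8027/(1+0.16)^5 + 34.5781/(1+0.16)^6 + 279.0312/(1+0.16)^6 = 180.8888

$180.89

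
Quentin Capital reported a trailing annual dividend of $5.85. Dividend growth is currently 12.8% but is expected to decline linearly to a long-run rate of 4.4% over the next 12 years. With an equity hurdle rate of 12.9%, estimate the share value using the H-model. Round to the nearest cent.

$106.54

H-model: P₀ = D₀[(1+g_L) + H(g_S−g_L)]/(r−g_L), with H = 12/2 = 6.
P₀ = 5.85 × [(1+0.044) + 6×(0.128−0.044)] / (0.129−0.044)
   = 5.85 × 1.5480 / 0.085 = 106.5388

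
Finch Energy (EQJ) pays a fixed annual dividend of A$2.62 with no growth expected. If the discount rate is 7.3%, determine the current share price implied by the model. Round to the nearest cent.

A$35.89

Zero-growth DDM (perpetuity): P₀ = D/r = 2.62 / 0.073 = 35.8904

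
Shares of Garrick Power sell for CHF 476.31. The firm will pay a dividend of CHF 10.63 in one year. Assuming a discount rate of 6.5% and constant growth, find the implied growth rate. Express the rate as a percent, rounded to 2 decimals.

From P₀ = D₁/(r − g), the implied growth is g = r − D₁/P₀.
g = 0.065 − 10.63/476.31 = 0.065 − 0.02232 = 0.04268

4.27%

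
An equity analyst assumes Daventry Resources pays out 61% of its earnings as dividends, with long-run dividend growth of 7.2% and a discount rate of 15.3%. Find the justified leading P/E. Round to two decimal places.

Justified leading P/E = b/(r−g) = 0.61/(0.153−0.072) = 7.5309

7.53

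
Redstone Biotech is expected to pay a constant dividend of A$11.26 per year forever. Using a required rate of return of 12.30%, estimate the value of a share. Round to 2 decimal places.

A$91.54

Zero-growth DDM (perpetuity): P₀ = D/r = 11.26 / 0.123 = 91.5447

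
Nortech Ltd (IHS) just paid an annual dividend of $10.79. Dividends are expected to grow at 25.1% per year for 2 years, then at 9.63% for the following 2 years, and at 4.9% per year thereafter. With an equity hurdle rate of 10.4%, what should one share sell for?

Three-stage DDM. Project D₁…D_4; terminal Gordon value at t=4 with g = 0.049; discount at r = 0.104.
D_1 = 13.4983
D_2 = 16.8864
D_3 = 18.5125
D_4 = 20.2953
TV_4 = 21.2897/(0.104−0.049) = 387.0862
P₀ = Σ Dₜ/(1+r)ᵗ + TV_4/(1+r)^4 = 314.0759

$314.08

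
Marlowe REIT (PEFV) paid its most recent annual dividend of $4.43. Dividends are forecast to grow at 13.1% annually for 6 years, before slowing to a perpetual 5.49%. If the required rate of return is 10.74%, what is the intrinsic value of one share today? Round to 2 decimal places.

Two-stage DDM. Project D₁…D_6 at 0.131, terminal growth 0.0549, discount at r = 0.1074.
D_1 = 5.0103
D_2 = 5.6667
D_3 = 6.4090
D_4 = 7.2486
D_5 = 8.1982
D_6 = 9.2721
Terminal value at t=6: TV = D_7/(r−g) = 9.7812/(0.1074−0.0549) = 186.3079
P₀ = 5.0103/(1+0.1074)^1 + 5.6667/(1+0.1074)^2 + 6.4090/(1+0.1074)^3 + 7.2486/(1+0.1074)^4 + 8.1982/(1+0.1074)^5 + 9.2721/(1+0.1074)^6 + 186.3079/(1+0.1074)^6 = 129.6538

$129.65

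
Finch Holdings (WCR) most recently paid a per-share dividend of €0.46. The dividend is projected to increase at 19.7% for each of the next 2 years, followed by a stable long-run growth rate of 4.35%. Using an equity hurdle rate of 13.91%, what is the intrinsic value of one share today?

Two-stage DDM. Project D₁…D_2 at 0.197, terminal growth 0.0435, discount at r = 0.1391.
D_1 = 0.5506
D_2 = 0.6591
Terminal value at t=2: TV = D_3/(r−g) = 0.6878/(0.1391−0.0435) = 7.1942
P₀ = 0.5506/(1+0.1391)^1 + 0.6591/(1+0.1391)^2 + 7.1942/(1+0.1391)^2 = 6.5358

€6.54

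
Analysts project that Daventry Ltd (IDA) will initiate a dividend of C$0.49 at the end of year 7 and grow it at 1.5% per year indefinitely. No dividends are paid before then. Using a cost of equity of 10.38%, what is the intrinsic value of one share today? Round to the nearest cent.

Deferred-dividend DDM. At t=6 the remaining stream is a growing perpetuity with first payment D_7 = 0.49.
V_6 = D_7/(r−g) = 0.49/(0.1038−0.015) = 5.5180
P₀ = V_6/(1+r)^6 = 5.5180/(1+0.1038)^6 = 3.0510

C$3.05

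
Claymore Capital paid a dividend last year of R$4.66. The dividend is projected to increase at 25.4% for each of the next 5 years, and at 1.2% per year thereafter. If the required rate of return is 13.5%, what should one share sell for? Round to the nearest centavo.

Two-stage DDM. Project D₁…D_5 at 0.254, terminal growth 0.012, discount at r = 0.135.
D_1 = 5.8436
D_2 = 7.3279
D_3 = 9.1892
D_4 = 11.5233
D_5 = 14.4502
Terminal value at t=5: TV = D_6/(r−g) = 14.6236/(0.135−0.012) = 118.8910
P₀ = 5.8436/(1+0.135)^1 + 7.3279/(1+0.135)^2 + 9.1892/(1+0.135)^3 + 11.5233/(1+0.135)^4 + 14.4502/(1+0.135)^5 + 118.8910/(1+0.135)^5 = 94.8576

R$94.86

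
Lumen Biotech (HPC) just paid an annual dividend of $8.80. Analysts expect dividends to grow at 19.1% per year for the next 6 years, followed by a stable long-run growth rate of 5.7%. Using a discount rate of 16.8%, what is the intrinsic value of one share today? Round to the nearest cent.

Two-stage DDM. Project D₁…D_6 at 0.191, terminal growth 0.057, discount at r = 0.168.
D_1 = 10.4808
D_2 = 12.4826
D_3 = 14.8668
D_4 = 17.7064
D_5 = 21.0883
D_6 = 25.1162
Terminal value at t=6: TV = D_7/(r−g) = 26.5478/(0.168−0.057) = 239.1692
P₀ = 10.4808/(1+0.168)^1 + 12.4826/(1+0.168)^2 + 14.8668/(1+0.168)^3 + 17.7064/(1+0.168)^4 + 21.0883/(1+0.168)^5 + 25.1162/(1+0.168)^6 + 239.1692/(1+0.168)^6 = 150.7603

$150.76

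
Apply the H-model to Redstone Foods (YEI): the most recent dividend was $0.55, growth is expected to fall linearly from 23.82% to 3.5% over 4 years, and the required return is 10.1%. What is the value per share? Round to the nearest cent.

$12.01

H-model: P₀ = D₀[(1+g_L) + H(g_S−g_L)]/(r−g_L), with H = 4/2 = 2.
P₀ = 0.55 × [(1+0.035) + 2×(0.2382−0.035)] / (0.101−0.035)
   = 0.55 × 1.4414 / 0.066 = 12.0117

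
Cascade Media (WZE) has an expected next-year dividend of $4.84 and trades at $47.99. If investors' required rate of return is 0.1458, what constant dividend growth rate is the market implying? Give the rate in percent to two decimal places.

4.49%

From P₀ = D₁/(r − g), the implied growth is g = r − D₁/P₀.
g = 0.1458 − 4.84/47.99 = 0.1458 − 0.10085 = 0.04495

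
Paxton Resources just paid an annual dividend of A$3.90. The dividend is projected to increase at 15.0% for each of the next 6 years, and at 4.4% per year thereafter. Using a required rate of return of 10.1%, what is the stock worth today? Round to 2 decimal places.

A$120.09

Two-stage DDM. Project D₁…D_6 at 0.15, terminal growth 0.044, discount at r = 0.101.
D_1 = 4.4850
D_2 = 5.1577
D_3 = 5.9314
D_4 = 6.8211
D_5 = 7.8443
D_6 = 9.0209
Terminal value at t=6: TV = D_7/(r−g) = 9.4179/(0.101−0.044) = 165.2256
P₀ = 4.4850/(1+0.101)^1 + 5.1577/(1+0.101)^2 + 5.9314/(1+0.101)^3 + 6.8211/(1+0.101)^4 + 7.8443/(1+0.101)^5 + 9.0209/(1+0.101)^6 + 165.2256/(1+0.101)^6 = 120.0861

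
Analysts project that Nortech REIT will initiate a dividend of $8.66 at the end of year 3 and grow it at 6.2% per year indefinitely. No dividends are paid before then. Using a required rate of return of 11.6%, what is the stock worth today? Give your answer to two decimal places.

Deferred-dividend DDM. At t=2 the remaining stream is a growing perpetuity with first payment D_3 = 8.66.
V_2 = D_3/(r−g) = 8.66/(0.116−0.062) = 160.3704
P₀ = V_2/(1+r)^2 = 160.3704/(1+0.116)^2 = 128.7644

$128.76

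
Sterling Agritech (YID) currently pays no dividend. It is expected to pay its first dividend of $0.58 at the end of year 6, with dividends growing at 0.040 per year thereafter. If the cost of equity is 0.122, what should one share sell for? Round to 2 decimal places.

$3.98

Deferred-dividend DDM. At t=5 the remaining stream is a growing perpetuity with first payment D_6 = 0.58.
V_5 = D_6/(r−g) = 0.58/(0.122−0.04) = 7.0732
P₀ = V_5/(1+r)^5 = 7.0732/(1+0.122)^5 = 3.9779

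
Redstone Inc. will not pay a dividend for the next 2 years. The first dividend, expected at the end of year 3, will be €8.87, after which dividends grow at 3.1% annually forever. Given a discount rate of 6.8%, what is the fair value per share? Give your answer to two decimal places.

Deferred-dividend DDM. At t=2 the remaining stream is a growing perpetuity with first payment D_3 = 8.87.
V_2 = D_3/(r−g) = 8.87/(0.068−0.031) = 239.7297
P₀ = V_2/(1+r)^2 = 239.7297/(1+0.068)^2 = 210.1742

€210.17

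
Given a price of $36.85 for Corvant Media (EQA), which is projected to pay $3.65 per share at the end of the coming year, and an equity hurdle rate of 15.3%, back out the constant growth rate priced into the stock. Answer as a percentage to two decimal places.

5.39%

From P₀ = D₁/(r − g), the implied growth is g = r − D₁/P₀.
g = 0.153 − 3.65/36.85 = 0.153 − 0.09905 = 0.05395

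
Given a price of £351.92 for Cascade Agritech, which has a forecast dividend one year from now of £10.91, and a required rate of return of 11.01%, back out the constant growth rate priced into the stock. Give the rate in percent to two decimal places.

From P₀ = D₁/(r − g), the implied growth is g = r − D₁/P₀.
g = 0.1101 − 10.91/351.92 = 0.1101 − 0.03100 = 0.07910

7.91%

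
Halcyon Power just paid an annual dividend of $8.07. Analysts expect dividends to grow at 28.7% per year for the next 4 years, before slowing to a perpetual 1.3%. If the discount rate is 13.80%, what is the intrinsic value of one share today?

$151.31

Two-stage DDM. Project D₁…D_4 at 0.287, terminal growth 0.013, discount at r = 0.138.
D_1 = 10.3861
D_2 = 13.3669
D_3 = 17.2032
D_4 = 22.1405
Terminal value at t=4: TV = D_5/(r−g) = 22.4283/(0.138−0.013) = 179.4267
P₀ = 10.3861/(1+0.138)^1 + 13.3669/(1+0.138)^2 + 17.2032/(1+0.138)^3 + 22.1405/(1+0.138)^4 + 179.4267/(1+0.138)^4 = 151.3064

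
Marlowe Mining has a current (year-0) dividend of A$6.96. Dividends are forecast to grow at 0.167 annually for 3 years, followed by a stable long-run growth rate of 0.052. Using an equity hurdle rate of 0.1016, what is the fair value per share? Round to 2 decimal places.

Two-stage DDM. Project D₁…D_3 at 0.167, terminal growth 0.052, discount at r = 0.1016.
D_1 = 8.1223
D_2 = 9.4787
D_3 = 11.0617
Terminal value at t=3: TV = D_4/(r−g) = 11.6369/(0.1016−0.052) = 234.6151
P₀ = 8.1223/(1+0.1016)^1 + 9.4787/(1+0.1016)^2 + 11.0617/(1+0.1016)^3 + 234.6151/(1+0.1016)^3 = 198.9616

A$198.96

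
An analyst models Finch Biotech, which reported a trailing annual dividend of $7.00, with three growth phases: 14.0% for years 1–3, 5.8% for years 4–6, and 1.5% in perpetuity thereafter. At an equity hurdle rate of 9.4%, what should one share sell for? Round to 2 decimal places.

$137.09

Three-stage DDM. Project D₁…D_6; terminal Gordon value at t=6 with g = 0.015; discount at r = 0.094.
D_1 = 7.9800
D_2 = 9.0972
D_3 = 10.3708
D_4 = 10.9723
D_5 = 11.6087
D_6 = 12.2820
TV_6 = 12.4662/(0.094−0.015) = 157.8006
P₀ = Σ Dₜ/(1+r)ᵗ + TV_6/(1+r)^6 = 137.0941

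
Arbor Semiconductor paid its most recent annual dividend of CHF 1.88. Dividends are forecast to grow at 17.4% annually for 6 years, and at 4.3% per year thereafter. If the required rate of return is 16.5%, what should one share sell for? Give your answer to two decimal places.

CHF 28.42

Two-stage DDM. Project D₁…D_6 at 0.174, terminal growth 0.043, discount at r = 0.165.
D_1 = 2.2071
D_2 = 2.5912
D_3 = 3.0420
D_4 = 3.5713
D_5 = 4.1927
D_6 = 4.9223
Terminal value at t=6: TV = D_7/(r−g) = 5.1339/(0.165−0.043) = 42.0815
P₀ = 2.2071/(1+0.165)^1 + 2.5912/(1+0.165)^2 + 3.0420/(1+0.165)^3 + 3.5713/(1+0.165)^4 + 4.1927/(1+0.165)^5 + 4.9223/(1+0.165)^6 + 42.0815/(1+0.165)^6 = 28.4209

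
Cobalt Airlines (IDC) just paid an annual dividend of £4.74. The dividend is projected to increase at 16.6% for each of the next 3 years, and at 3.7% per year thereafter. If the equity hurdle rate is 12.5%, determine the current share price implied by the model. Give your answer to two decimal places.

£77.47

Two-stage DDM. Project D₁…D_3 at 0.166, terminal growth 0.037, discount at r = 0.125.
D_1 = 5.5268
D_2 = 6.4443
D_3 = 7.5140
Terminal value at t=3: TV = D_4/(r−g) = 7.7921/(0.125−0.037) = 88.5462
P₀ = 5.5268/(1+0.125)^1 + 6.4443/(1+0.125)^2 + 7.5140/(1+0.125)^3 + 88.5462/(1+0.125)^3 = 77.4707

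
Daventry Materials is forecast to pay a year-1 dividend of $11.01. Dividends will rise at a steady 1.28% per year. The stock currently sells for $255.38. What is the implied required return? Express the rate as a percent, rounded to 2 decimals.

5.59%

Rearranging the constant-growth DDM: r = D₁/P₀ + g.
r = 11.0100 / 255.38 + 0.0128 = 0.04311 + 0.0128 = 0.05591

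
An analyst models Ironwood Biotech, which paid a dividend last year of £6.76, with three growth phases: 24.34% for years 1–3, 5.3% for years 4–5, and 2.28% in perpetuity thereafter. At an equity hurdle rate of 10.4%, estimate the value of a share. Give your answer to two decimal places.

£154.51

Three-stage DDM. Project D₁…D_5; terminal Gordon value at t=5 with g = 0.0228; discount at r = 0.104.
D_1 = 8.4054
D_2 = 10.4513
D_3 = 12.9951
D_4 = 13.6838
D_5 = 14.4091
TV_5 = 14.7376/(0.104−0.0228) = 181.4975
P₀ = Σ Dₜ/(1+r)ᵗ + TV_5/(1+r)^5 = 154.5125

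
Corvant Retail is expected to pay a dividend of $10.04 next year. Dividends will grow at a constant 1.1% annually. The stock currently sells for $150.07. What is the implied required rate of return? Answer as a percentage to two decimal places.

Rearranging the constant-growth DDM: r = D₁/P₀ + g.
r = 10.0400 / 150.07 + 0.011 = 0.06690 + 0.011 = 0.07790

7.79%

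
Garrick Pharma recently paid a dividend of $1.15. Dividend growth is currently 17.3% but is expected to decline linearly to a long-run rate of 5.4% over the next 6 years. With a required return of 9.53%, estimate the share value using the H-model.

H-model: P₀ = D₀[(1+g_L) + H(g_S−g_L)]/(r−g_L), with H = 6/2 = 3.
P₀ = 1.15 × [(1+0.054) + 3×(0.173−0.054)] / (0.0953−0.054)
   = 1.15 × 1.4110 / 0.0413 = 39.2893

$39.29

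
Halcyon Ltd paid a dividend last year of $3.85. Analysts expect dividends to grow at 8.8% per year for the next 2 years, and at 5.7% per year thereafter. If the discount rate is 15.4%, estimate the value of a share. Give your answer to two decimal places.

Two-stage DDM. Project D₁…D_2 at 0.088, terminal growth 0.057, discount at r = 0.154.
D_1 = 4.1888
D_2 = 4.5574
Terminal value at t=2: TV = D_3/(r−g) = 4.8172/(0.154−0.057) = 49.6617
P₀ = 4.1888/(1+0.154)^1 + 4.5574/(1+0.154)^2 + 49.6617/(1+0.154)^2 = 44.3435

$44.34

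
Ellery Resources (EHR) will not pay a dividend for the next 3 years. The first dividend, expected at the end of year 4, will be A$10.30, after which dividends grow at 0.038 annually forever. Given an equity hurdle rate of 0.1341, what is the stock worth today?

Deferred-dividend DDM. At t=3 the remaining stream is a growing perpetuity with first payment D_4 = 10.30.
V_3 = D_4/(r−g) = 10.30/(0.1341−0.038) = 107.1800
P₀ = V_3/(1+r)^3 = 107.1800/(1+0.1341)^3 = 73.4784

A$73.48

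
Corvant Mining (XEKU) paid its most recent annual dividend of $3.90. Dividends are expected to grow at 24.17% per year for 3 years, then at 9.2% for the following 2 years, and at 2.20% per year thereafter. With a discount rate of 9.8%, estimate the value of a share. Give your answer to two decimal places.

$101.25

Three-stage DDM. Project D₁…D_5; terminal Gordon value at t=5 with g = 0.022; discount at r = 0.098.
D_1 = 4.8426
D_2 = 6.0131
D_3 = 7.4665
D_4 = 8.1534
D_5 = 8.9035
TV_5 = 9.0994/(0.098−0.022) = 119.7284
P₀ = Σ Dₜ/(1+r)ᵗ + TV_5/(1+r)^5 = 101.2483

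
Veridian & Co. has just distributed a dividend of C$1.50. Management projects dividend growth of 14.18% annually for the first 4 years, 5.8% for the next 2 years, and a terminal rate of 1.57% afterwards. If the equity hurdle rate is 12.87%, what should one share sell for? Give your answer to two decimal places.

Three-stage DDM. Project D₁…D_6; terminal Gordon value at t=6 with g = 0.0157; discount at r = 0.1287.
D_1 = 1.7127
D_2 = 1.9556
D_3 = 2.2329
D_4 = 2.5495
D_5 = 2.6973
D_6 = 2.8538
TV_6 = 2.8986/(0.1287−0.0157) = 25.6513
P₀ = Σ Dₜ/(1+r)ᵗ + TV_6/(1+r)^6 = 21.4350

C$21.44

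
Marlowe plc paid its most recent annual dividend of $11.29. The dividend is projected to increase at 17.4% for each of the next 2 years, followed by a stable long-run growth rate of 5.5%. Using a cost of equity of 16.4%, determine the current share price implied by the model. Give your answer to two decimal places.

Two-stage DDM. Project D₁…D_2 at 0.174, terminal growth 0.055, discount at r = 0.164.
D_1 = 13.2545
D_2 = 15.5607
Terminal value at t=2: TV = D_3/(r−g) = 16.4166/(0.164−0.055) = 150.6108
P₀ = 13.2545/(1+0.164)^1 + 15.5607/(1+0.164)^2 + 150.6108/(1+0.164)^2 = 134.0322

$134.03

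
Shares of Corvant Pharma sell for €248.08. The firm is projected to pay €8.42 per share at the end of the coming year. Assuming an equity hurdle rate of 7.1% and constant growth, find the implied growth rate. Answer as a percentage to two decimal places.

From P₀ = D₁/(r − g), the implied growth is g = r − D₁/P₀.
g = 0.071 − 8.42/248.08 = 0.071 − 0.03394 = 0.03706

3.71%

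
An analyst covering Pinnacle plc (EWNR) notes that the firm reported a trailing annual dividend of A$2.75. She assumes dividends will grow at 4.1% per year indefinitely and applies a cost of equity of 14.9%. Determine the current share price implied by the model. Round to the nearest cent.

A$26.51

Gordon growth model: P₀ = D₁/(r − g). D₁ = 2.75 × (1 + 0.041) = 2.8627.
P₀ = 2.8627 / (0.149 − 0.041) = 2.8627 / 0.108 = 26.5069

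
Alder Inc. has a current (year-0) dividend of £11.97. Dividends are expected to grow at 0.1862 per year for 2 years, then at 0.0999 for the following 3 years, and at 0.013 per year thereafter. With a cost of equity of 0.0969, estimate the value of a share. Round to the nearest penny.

£239.57

Three-stage DDM. Project D₁…D_5; terminal Gordon value at t=5 with g = 0.013; discount at r = 0.0969.
D_1 = 14.1988
D_2 = 16.8426
D_3 = 18.5252
D_4 = 20.3759
D_5 = 22.4114
TV_5 = 22.7028/(0.0969−0.013) = 270.5933
P₀ = Σ Dₜ/(1+r)ᵗ + TV_5/(1+r)^5 = 239.5727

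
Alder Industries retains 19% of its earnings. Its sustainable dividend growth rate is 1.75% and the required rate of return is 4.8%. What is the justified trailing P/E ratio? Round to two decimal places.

27.02

Payout ratio b = 1 − 0.19 = 0.81.
Justified trailing P/E = b(1+g)/(r−g) = 0.81×(1+0.0175)/(0.048−0.0175) = 27.0221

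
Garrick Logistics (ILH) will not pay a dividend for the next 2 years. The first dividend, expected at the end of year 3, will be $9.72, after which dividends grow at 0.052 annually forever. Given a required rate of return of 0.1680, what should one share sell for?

Deferred-dividend DDM. At t=2 the remaining stream is a growing perpetuity with first payment D_3 = 9.72.
V_2 = D_3/(r−g) = 9.72/(0.168−0.052) = 83.7931
P₀ = V_2/(1+r)^2 = 83.7931/(1+0.168)^2 = 61.4218

$61.42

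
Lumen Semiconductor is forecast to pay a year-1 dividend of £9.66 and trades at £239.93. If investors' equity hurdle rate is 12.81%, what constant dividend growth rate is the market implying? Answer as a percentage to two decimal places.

From P₀ = D₁/(r − g), the implied growth is g = r − D₁/P₀.
g = 0.1281 − 9.66/239.93 = 0.1281 − 0.04026 = 0.08784

8.78%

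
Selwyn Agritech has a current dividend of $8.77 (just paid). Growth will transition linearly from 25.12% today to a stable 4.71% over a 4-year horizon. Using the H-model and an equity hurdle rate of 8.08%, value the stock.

H-model: P₀ = D₀[(1+g_L) + H(g_S−g_L)]/(r−g_L), with H = 4/2 = 2.
P₀ = 8.77 × [(1+0.0471) + 2×(0.2512−0.0471)] / (0.0808−0.0471)
   = 8.77 × 1.4553 / 0.0337 = 378.7235

$378.72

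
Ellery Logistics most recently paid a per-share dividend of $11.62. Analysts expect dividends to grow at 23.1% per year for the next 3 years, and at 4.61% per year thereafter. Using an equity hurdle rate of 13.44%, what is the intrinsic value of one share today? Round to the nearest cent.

Two-stage DDM. Project D₁…D_3 at 0.231, terminal growth 0.0461, discount at r = 0.1344.
D_1 = 14.3042
D_2 = 17.6085
D_3 = 21.6761
Terminal value at t=3: TV = D_4/(r−g) = 22.6753/(0.1344−0.0461) = 256.7987
P₀ = 14.3042/(1+0.1344)^1 + 17.6085/(1+0.1344)^2 + 21.6761/(1+0.1344)^3 + 256.7987/(1+0.1344)^3 = 217.0527

$217.05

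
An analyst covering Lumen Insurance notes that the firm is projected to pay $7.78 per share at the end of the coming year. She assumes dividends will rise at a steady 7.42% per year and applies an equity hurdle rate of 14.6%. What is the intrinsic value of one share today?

$108.36

Gordon growth model: P₀ = D₁/(r − g), with D₁ = 7.78 given directly.
P₀ = 7.7800 / (0.146 − 0.0742) = 7.7800 / 0.0718 = 108.3565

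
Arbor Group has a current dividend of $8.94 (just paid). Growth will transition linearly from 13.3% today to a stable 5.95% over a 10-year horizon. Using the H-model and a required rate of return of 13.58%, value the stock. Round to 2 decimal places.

H-model: P₀ = D₀[(1+g_L) + H(g_S−g_L)]/(r−g_L), with H = 10/2 = 5.
P₀ = 8.94 × [(1+0.0595) + 5×(0.133−0.0595)] / (0.1358−0.0595)
   = 8.94 × 1.4270 / 0.0763 = 167.2003

$167.20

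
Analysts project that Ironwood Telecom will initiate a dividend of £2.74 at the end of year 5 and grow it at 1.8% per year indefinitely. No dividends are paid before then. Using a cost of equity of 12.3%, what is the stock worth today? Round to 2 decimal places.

£16.41

Deferred-dividend DDM. At t=4 the remaining stream is a growing perpetuity with first payment D_5 = 2.74.
V_4 = D_5/(r−g) = 2.74/(0.123−0.018) = 26.0952
P₀ = V_4/(1+r)^4 = 26.0952/(1+0.123)^4 = 16.4075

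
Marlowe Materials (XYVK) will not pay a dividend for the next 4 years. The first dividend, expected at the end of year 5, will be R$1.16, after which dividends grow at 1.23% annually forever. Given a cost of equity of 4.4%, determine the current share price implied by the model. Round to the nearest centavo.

Deferred-dividend DDM. At t=4 the remaining stream is a growing perpetuity with first payment D_5 = 1.16.
V_4 = D_5/(r−g) = 1.16/(0.044−0.0123) = 36.5931
P₀ = V_4/(1+r)^4 = 36.5931/(1+0.044)^4 = 30.8033

R$30.80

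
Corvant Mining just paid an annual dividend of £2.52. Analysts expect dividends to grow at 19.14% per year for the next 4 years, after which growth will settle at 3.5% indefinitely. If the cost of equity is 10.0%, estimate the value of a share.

Two-stage DDM. Project D₁…D_4 at 0.1914, terminal growth 0.035, discount at r = 0.1.
D_1 = 3.0023
D_2 = 3.5770
D_3 = 4.2616
D_4 = 5.0773
Terminal value at t=4: TV = D_5/(r−g) = 5.2550/(0.1−0.035) = 80.8459
P₀ = 3.0023/(1+0.1)^1 + 3.5770/(1+0.1)^2 + 4.2616/(1+0.1)^3 + 5.0773/(1+0.1)^4 + 80.8459/(1+0.1)^4 = 67.5740

£67.57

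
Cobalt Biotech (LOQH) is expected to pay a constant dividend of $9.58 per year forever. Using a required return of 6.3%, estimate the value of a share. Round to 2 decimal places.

$152.06

Zero-growth DDM (perpetuity): P₀ = D/r = 9.58 / 0.063 = 152.0635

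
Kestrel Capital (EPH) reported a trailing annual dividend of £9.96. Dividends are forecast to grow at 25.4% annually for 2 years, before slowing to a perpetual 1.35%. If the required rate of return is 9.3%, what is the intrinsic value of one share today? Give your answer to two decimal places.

£191.67

Two-stage DDM. Project D₁…D_2 at 0.254, terminal growth 0.0135, discount at r = 0.093.
D_1 = 12.4898
D_2 = 15.6623
Terminal value at t=2: TV = D_3/(r−g) = 15.8737/(0.093−0.0135) = 199.6692
P₀ = 12.4898/(1+0.093)^1 + 15.6623/(1+0.093)^2 + 199.6692/(1+0.093)^2 = 191.6737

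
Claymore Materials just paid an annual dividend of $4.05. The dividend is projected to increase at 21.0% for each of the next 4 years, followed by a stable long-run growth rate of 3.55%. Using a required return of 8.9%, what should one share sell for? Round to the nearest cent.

Two-stage DDM. Project D₁…D_4 at 0.21, terminal growth 0.0355, discount at r = 0.089.
D_1 = 4.9005
D_2 = 5.9296
D_3 = 7.1748
D_4 = 8.6815
Terminal value at t=4: TV = D_5/(r−g) = 8.9897/(0.089−0.0355) = 168.0323
P₀ = 4.9005/(1+0.089)^1 + 5.9296/(1+0.089)^2 + 7.1748/(1+0.089)^3 + 8.6815/(1+0.089)^4 + 168.0323/(1+0.089)^4 = 140.7046

$140.70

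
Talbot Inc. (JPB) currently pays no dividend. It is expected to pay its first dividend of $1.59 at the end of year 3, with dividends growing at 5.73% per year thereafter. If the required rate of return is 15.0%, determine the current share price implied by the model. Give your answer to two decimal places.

Deferred-dividend DDM. At t=2 the remaining stream is a growing perpetuity with first payment D_3 = 1.59.
V_2 = D_3/(r−g) = 1.59/(0.15−0.0573) = 17.1521
P₀ = V_2/(1+r)^2 = 17.1521/(1+0.15)^2 = 12.9695

$12.97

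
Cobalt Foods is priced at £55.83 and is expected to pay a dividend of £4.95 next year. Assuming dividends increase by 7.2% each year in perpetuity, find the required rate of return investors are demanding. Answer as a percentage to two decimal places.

16.07%

Rearranging the constant-growth DDM: r = D₁/P₀ + g.
r = 4.9500 / 55.83 + 0.072 = 0.08866 + 0.072 = 0.16066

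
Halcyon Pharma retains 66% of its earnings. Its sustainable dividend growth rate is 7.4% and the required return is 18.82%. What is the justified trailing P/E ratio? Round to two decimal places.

3.20

Payout ratio b = 1 − 0.66 = 0.34.
Justified trailing P/E = b(1+g)/(r−g) = 0.34×(1+0.074)/(0.1882−0.074) = 3.1975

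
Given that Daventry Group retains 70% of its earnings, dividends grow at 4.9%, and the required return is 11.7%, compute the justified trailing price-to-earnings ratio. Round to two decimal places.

Payout ratio b = 1 − 0.70 = 0.30.
Justified trailing P/E = b(1+g)/(r−g) = 0.30×(1+0.049)/(0.117−0.049) = 4.6279

4.63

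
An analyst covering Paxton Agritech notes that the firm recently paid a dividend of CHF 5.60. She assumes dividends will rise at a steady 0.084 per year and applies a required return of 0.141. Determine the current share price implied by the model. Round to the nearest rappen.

CHF 106.50

Gordon growth model: P₀ = D₁/(r − g). D₁ = 5.60 × (1 + 0.084) = 6.0704.
P₀ = 6.0704 / (0.141 − 0.084) = 6.0704 / 0.057 = 106.4982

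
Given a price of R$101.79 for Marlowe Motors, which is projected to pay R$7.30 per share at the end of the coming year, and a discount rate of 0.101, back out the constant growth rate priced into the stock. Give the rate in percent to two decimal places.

2.93%

From P₀ = D₁/(r − g), the implied growth is g = r − D₁/P₀.
g = 0.101 − 7.30/101.79 = 0.101 − 0.07172 = 0.02928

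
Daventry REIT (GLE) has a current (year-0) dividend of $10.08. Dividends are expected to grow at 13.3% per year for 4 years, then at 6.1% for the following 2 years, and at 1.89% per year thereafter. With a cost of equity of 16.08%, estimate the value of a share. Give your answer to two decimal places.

$108.85

Three-stage DDM. Project D₁…D_6; terminal Gordon value at t=6 with g = 0.0189; discount at r = 0.1608.
D_1 = 11.4206
D_2 = 12.9396
D_3 = 14.6605
D_4 = 16.6104
D_5 = 17.6236
D_6 = 18.6987
TV_6 = 19.0521/(0.1608−0.0189) = 134.2642
P₀ = Σ Dₜ/(1+r)ᵗ + TV_6/(1+r)^6 = 108.8483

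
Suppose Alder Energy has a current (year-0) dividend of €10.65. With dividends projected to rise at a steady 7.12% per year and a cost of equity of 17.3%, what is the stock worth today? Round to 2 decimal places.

Gordon growth model: P₀ = D₁/(r − g). D₁ = 10.65 × (1 + 0.0712) = 11.4083.
P₀ = 11.4083 / (0.173 − 0.0712) = 11.4083 / 0.1018 = 112.0656

€112.07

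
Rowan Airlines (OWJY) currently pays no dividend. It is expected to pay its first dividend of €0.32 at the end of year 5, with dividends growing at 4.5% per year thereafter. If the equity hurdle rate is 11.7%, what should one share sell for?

Deferred-dividend DDM. At t=4 the remaining stream is a growing perpetuity with first payment D_5 = 0.32.
V_4 = D_5/(r−g) = 0.32/(0.117−0.045) = 4.4444
P₀ = V_4/(1+r)^4 = 4.4444/(1+0.117)^4 = 2.8550

€2.85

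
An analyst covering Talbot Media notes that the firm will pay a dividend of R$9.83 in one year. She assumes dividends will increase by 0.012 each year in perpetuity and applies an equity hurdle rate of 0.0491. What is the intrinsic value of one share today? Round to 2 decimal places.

Gordon growth model: P₀ = D₁/(r − g), with D₁ = 9.83 given directly.
P₀ = 9.8300 / (0.0491 − 0.012) = 9.8300 / 0.0371 = 264.9596

R$264.96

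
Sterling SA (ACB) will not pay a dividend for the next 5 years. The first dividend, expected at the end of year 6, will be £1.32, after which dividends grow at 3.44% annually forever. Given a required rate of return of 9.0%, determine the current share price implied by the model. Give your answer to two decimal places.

£15.43

Deferred-dividend DDM. At t=5 the remaining stream is a growing perpetuity with first payment D_6 = 1.32.
V_5 = D_6/(r−g) = 1.32/(0.09−0.0344) = 23.7410
P₀ = V_5/(1+r)^5 = 23.7410/(1+0.09)^5 = 15.4300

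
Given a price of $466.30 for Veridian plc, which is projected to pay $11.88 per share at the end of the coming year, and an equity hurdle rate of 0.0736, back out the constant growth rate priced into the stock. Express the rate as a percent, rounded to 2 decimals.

4.81%

From P₀ = D₁/(r − g), the implied growth is g = r − D₁/P₀.
g = 0.0736 − 11.88/466.30 = 0.0736 − 0.02548 = 0.04812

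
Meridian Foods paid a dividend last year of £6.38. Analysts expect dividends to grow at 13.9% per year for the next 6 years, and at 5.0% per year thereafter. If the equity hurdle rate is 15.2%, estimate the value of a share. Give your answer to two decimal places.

Two-stage DDM. Project D₁…D_6 at 0.139, terminal growth 0.05, discount at r = 0.152.
D_1 = 7.2668
D_2 = 8.2769
D_3 = 9.4274
D_4 = 10.7378
D_5 = 12.2304
D_6 = 13.9304
Terminal value at t=6: TV = D_7/(r−g) = 14.6269/(0.152−0.05) = 143.4010
P₀ = 7.2668/(1+0.152)^1 + 8.2769/(1+0.152)^2 + 9.4274/(1+0.152)^3 + 10.7378/(1+0.152)^4 + 12.2304/(1+0.152)^5 + 13.9304/(1+0.152)^6 + 143.4010/(1+0.152)^6 = 98.1494

£98.15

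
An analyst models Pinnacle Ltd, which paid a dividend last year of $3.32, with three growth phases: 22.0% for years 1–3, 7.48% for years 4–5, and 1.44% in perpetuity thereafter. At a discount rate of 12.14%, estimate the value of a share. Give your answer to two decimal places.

Three-stage DDM. Project D₁…D_5; terminal Gordon value at t=5 with g = 0.0144; discount at r = 0.1214.
D_1 = 4.0504
D_2 = 4.9415
D_3 = 6.0286
D_4 = 6.4796
D_5 = 6.9642
TV_5 = 7.0645/(0.1214−0.0144) = 66.0235
P₀ = Σ Dₜ/(1+r)ᵗ + TV_5/(1+r)^5 = 57.0711

$57.07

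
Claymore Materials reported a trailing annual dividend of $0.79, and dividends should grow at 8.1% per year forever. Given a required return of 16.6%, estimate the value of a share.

$10.05

Gordon growth model: P₀ = D₁/(r − g). D₁ = 0.79 × (1 + 0.081) = 0.8540.
P₀ = 0.8540 / (0.166 − 0.081) = 0.8540 / 0.085 = 10.0469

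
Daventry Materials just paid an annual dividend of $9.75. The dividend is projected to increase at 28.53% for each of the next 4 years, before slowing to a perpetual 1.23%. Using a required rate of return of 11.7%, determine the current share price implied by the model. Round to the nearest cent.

$221.34

Two-stage DDM. Project D₁…D_4 at 0.2853, terminal growth 0.0123, discount at r = 0.117.
D_1 = 12.5317
D_2 = 16.1070
D_3 = 20.7023
D_4 = 26.6086
Terminal value at t=4: TV = D_5/(r−g) = 26.9359/(0.117−0.0123) = 257.2677
P₀ = 12.5317/(1+0.117)^1 + 16.1070/(1+0.117)^2 + 20.7023/(1+0.117)^3 + 26.6086/(1+0.117)^4 + 257.2677/(1+0.117)^4 = 221.3375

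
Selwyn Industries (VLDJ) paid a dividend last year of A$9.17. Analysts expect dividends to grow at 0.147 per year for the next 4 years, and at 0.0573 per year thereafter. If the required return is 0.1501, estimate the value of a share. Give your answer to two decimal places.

Two-stage DDM. Project D₁…D_4 at 0.147, terminal growth 0.0573, discount at r = 0.1501.
D_1 = 10.5180
D_2 = 12.0641
D_3 = 13.8376
D_4 = 15.8717
Terminal value at t=4: TV = D_5/(r−g) = 16.7811/(0.1501−0.0573) = 180.8312
P₀ = 10.5180/(1+0.1501)^1 + 12.0641/(1+0.1501)^2 + 13.8376/(1+0.1501)^3 + 15.8717/(1+0.1501)^4 + 180.8312/(1+0.1501)^4 = 139.7883

A$139.79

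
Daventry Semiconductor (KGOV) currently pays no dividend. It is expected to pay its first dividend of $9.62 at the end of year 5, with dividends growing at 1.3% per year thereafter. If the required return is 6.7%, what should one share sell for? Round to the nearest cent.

Deferred-dividend DDM. At t=4 the remaining stream is a growing perpetuity with first payment D_5 = 9.62.
V_4 = D_5/(r−g) = 9.62/(0.067−0.013) = 178.1481
P₀ = V_4/(1+r)^4 = 178.1481/(1+0.067)^4 = 137.4433

$137.44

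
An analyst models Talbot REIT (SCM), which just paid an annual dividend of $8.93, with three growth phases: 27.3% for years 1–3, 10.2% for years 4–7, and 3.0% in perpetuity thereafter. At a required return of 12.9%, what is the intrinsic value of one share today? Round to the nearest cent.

Three-stage DDM. Project D₁…D_7; terminal Gordon value at t=7 with g = 0.03; discount at r = 0.129.
D_1 = 11.3679
D_2 = 14.4713
D_3 = 18.4220
D_4 = 20.3010
D_5 = 22.3717
D_6 = 24.6537
D_7 = 27.1683
TV_7 = 27.9834/(0.129−0.03) = 282.6605
P₀ = Σ Dₜ/(1+r)ᵗ + TV_7/(1+r)^7 = 203.3345

$203.33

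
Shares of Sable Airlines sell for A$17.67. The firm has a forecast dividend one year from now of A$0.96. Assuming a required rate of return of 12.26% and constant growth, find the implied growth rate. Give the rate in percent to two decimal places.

6.83%

From P₀ = D₁/(r − g), the implied growth is g = r − D₁/P₀.
g = 0.1226 − 0.96/17.67 = 0.1226 − 0.05433 = 0.06827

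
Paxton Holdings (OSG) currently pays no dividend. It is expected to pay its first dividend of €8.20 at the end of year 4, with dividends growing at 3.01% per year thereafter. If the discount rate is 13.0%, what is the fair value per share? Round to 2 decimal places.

Deferred-dividend DDM. At t=3 the remaining stream is a growing perpetuity with first payment D_4 = 8.20.
V_3 = D_4/(r−g) = 8.20/(0.13−0.0301) = 82.0821
P₀ = V_3/(1+r)^3 = 82.0821/(1+0.13)^3 = 56.8870

€56.89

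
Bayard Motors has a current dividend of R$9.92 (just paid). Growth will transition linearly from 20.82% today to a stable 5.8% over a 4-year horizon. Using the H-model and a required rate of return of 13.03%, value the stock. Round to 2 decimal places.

H-model: P₀ = D₀[(1+g_L) + H(g_S−g_L)]/(r−g_L), with H = 4/2 = 2.
P₀ = 9.92 × [(1+0.058) + 2×(0.2082−0.058)] / (0.1303−0.058)
   = 9.92 × 1.3584 / 0.0723 = 186.3807

R$186.38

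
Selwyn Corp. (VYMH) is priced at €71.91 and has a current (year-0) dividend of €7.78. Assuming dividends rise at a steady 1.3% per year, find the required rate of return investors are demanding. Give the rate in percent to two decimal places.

Rearranging the constant-growth DDM: r = D₁/P₀ + g.
D₁ = 7.78 × (1 + 0.013) = 7.8811.
r = 7.8811 / 71.91 + 0.013 = 0.10960 + 0.013 = 0.12260

12.26%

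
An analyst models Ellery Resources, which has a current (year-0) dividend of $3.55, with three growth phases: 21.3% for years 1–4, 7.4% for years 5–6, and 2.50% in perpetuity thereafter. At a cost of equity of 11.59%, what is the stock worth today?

Three-stage DDM. Project D₁…D_6; terminal Gordon value at t=6 with g = 0.025; discount at r = 0.1159.
D_1 = 4.3061
D_2 = 5.2234
D_3 = 6.3359
D_4 = 7.6855
D_5 = 8.2542
D_6 = 8.8650
TV_6 = 9.0867/(0.1159−0.025) = 99.9632
P₀ = Σ Dₜ/(1+r)ᵗ + TV_6/(1+r)^6 = 78.7025

$78.70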